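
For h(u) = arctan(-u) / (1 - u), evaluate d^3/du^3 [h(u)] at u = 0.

Multiply the numerator's expansion by the denominator's geometric series.
From the series, [u^3] h = -2/3; multiply by 3! = 6 to get -4.

-4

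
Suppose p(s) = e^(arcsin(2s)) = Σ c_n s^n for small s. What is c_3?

Compose series: expand the inner function first, then feed it into the outer expansion.
[s^0] = 1;  [s^1] = 2;  [s^2] = 2;  [s^3] = 8/3.

8/3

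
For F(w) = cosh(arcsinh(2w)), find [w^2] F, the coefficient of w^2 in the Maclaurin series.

2

Plug the Maclaurin series of the inner function into that of the outer and collect terms.
[w^0] = 1;  [w^1] = 0;  [w^2] = 2.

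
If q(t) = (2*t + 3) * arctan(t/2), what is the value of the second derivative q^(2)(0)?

Shift and add copies of the series according to the polynomial's terms.
The coefficient of t^2 in the expansion is 1, so q′′(0) = 2! * (1) = 2.

2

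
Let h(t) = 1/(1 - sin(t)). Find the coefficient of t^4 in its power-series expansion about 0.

Plug the Maclaurin series of the inner function into that of the outer and collect terms.
So c_4 = h^(4)(0)/4! = 2/3.

2/3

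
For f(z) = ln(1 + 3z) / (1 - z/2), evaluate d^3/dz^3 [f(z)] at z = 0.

45

Multiply the two series term by term and collect like powers.
The coefficient of z^3 in the expansion is 15/2, so f′′′(0) = 3! * (15/2) = 45.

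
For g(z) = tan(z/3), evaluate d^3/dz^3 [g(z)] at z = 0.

Compute the successive derivatives at the expansion point and divide by k!.
The coefficient of z^3 in the expansion is 1/81, so g′′′(0) = 3! * (1/81) = 2/27.

2/27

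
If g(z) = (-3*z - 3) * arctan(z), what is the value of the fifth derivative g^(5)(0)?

Shift and add copies of the series according to the polynomial's terms.
The coefficient of z^5 in the expansion is -3/5, so g^(5)(0) = 5! * (-3/5) = -72.

-72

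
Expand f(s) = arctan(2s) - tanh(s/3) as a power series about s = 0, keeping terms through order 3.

Add the two expansions coefficient-wise.
[s^0] = 0;  [s^1] = 5/3;  [s^2] = 0;  [s^3] = -215/81.

-215*s^3/81 + 5*s/3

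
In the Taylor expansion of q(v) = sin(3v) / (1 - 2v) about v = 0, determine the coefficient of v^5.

Expand each factor separately, then convolve coefficients.
q(0) = 0
q′(0) = 3
q′′(0) = 12
q′′′(0) = 45
q^(4)(0) = 360
q^(5)(0) = 3843
Dividing each by k! gives the coefficients c_0, ..., c_5.

1281/40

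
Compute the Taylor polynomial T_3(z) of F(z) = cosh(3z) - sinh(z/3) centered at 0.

Combine the two series term by term.

-z^3/162 + 9*z^2/2 - z/3 + 1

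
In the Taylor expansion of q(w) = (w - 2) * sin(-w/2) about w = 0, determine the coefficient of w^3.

Distribute the polynomial across the series and collect like powers.
q(0) = 0
q′(0) = 1
q′′(0) = -1
q′′′(0) = -1/4

-1/24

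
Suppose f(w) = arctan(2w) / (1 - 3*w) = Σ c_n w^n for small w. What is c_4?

46

Expand 1/(denominator) as a geometric series and multiply by the numerator's series.
[w^0] = 0;  [w^1] = 2;  [w^2] = 6;  [w^3] = 46/3;  [w^4] = 46.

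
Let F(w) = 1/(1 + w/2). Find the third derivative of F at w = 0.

The coefficient of w^3 in the expansion is -1/8, so F′′′(0) = 3! * (-1/8) = -3/4.

-3/4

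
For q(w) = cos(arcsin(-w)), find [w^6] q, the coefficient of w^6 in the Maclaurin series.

-1/16

Substitute the inner expansion into the outer series and collect powers.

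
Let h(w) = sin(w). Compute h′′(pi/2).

-1

Differentiate repeatedly and evaluate at the center.
The coefficient of (w - pi/2)^2 in the expansion is -1/2, so h′′(pi/2) = 2! * (-1/2) = -1.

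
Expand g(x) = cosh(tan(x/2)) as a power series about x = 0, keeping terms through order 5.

3*x^4/128 + x^2/8 + 1

Substitute the inner expansion into the outer series and collect powers.
[x^0] = 1;  [x^1] = 0;  [x^2] = 1/8;  [x^3] = 0;  [x^4] = 3/128;  [x^5] = 0.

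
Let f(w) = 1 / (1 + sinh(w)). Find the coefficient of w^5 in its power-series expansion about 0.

Write 1/(1+u) = 1 - u + u^2 - u^3 + ... and substitute the series for u.
[w^0] = 1;  [w^1] = -1;  [w^2] = 1;  [w^3] = -7/6;  [w^4] = 4/3;  [w^5] = -181/120.
So c_5 = f^(5)(0)/5! = -181/120.

-181/120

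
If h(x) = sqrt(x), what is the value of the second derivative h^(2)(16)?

-1/256

The coefficient of (x - 16)^2 in the expansion is -1/512, so h′′(16) = 2! * (-1/512) = -1/256.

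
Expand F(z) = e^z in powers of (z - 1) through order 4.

[(z - 1)^0] = e;  [(z - 1)^1] = e;  [(z - 1)^2] = e/2;  [(z - 1)^3] = e/6;  [(z - 1)^4] = e/24.

e*(z - 1)^4/24 + e*(z - 1)^3/6 + e*(z - 1)^2/2 + e*(z - 1) + e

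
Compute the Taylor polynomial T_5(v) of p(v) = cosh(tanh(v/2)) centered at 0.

Let u equal the inner series; expand the outer function in u and truncate.

-7*v^4/384 + v^2/8 + 1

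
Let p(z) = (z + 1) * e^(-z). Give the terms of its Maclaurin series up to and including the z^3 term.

z^3/3 - z^2/2 + 1

Distribute the polynomial across the series and collect like powers.
p(0) = 1
p′(0) = 0
p′′(0) = -1
p′′′(0) = 2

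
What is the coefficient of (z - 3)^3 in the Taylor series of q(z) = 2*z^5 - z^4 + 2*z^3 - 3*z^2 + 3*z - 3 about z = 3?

[(z - 3)^0] = 438;  [(z - 3)^1] = 741;  [(z - 3)^2] = 501;  [(z - 3)^3] = 170.

170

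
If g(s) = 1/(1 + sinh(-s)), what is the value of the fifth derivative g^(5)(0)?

Plug the Maclaurin series of the inner function into that of the outer and collect terms.
From the series, [s^5] g = 181/120; multiply by 5! = 120 to get 181.

181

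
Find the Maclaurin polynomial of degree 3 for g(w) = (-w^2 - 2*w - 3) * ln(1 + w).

-w^3 - w^2/2 - 3*w

Multiply each power in the prefactor through the base expansion.
[w^0] = 0;  [w^1] = -3;  [w^2] = -1/2;  [w^3] = -1.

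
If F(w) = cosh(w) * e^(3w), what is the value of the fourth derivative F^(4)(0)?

136

Multiply the two series term by term and collect like powers.
From the series, [w^4] F = 17/3; multiply by 4! = 24 to get 136.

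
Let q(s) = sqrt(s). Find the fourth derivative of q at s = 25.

Compute the successive derivatives at the expansion point and divide by k!.
The coefficient of (s - 25)^4 in the expansion is -1/2000000, so q^(4)(25) = 4! * (-1/2000000) = -3/250000.

-3/250000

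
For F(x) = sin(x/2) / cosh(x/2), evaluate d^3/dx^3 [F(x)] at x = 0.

Write the quotient as an unknown series and match coefficients against numerator = denominator · series.
The coefficient of x^3 in the expansion is -1/12, so F′′′(0) = 3! * (-1/12) = -1/2.

-1/2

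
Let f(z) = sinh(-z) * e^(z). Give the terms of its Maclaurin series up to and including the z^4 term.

-z^4/3 - 2*z^3/3 - z^2 - z

Multiply the two series term by term and collect like powers.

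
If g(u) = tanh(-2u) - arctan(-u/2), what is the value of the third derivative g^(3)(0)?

63/4

Expand each term separately and add.
From the series, [u^3] g = 21/8; multiply by 3! = 6 to get 63/4.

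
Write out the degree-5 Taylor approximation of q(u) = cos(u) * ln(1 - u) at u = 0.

Write out both Maclaurin series and multiply, keeping only the needed powers.
[u^0] = 0;  [u^1] = -1;  [u^2] = -1/2;  [u^3] = 1/6;  [u^4] = 0;  [u^5] = -3/40.

-3*u^5/40 + u^3/6 - u^2/2 - u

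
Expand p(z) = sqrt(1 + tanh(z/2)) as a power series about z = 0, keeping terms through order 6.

Compose series: expand the inner function first, then feed it into the outer expansion.
p(0) = 1
p′(0) = 1/4
p′′(0) = -1/16
p′′′(0) = -5/64
p^(4)(0) = 17/256
p^(5)(0) = 121/1024
p^(6)(0) = -721/4096

-721*z^6/2949120 + 121*z^5/122880 + 17*z^4/6144 - 5*z^3/384 - z^2/32 + z/4 + 1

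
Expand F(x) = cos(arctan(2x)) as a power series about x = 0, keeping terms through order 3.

1 - 2*x^2

Let u equal the inner series; expand the outer function in u and truncate.
F(0) = 1
F′(0) = 0
F′′(0) = -4
F′′′(0) = 0
Dividing each by k! gives the coefficients c_0, ..., c_3.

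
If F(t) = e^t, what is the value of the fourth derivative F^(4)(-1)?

e^(-1)

From the series, [(t + 1)^4] F = e^(-1)/24; multiply by 4! = 24 to get e^(-1).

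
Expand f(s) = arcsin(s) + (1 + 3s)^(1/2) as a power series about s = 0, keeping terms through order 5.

Combine the two series term by term.
f(0) = 1
f′(0) = 5/2
f′′(0) = -9/4
f′′′(0) = 89/8
f^(4)(0) = -1215/16
f^(5)(0) = 25803/32
Dividing each by k! gives the coefficients c_0, ..., c_5.

8601*s^5/1280 - 405*s^4/128 + 89*s^3/48 - 9*s^2/8 + 5*s/2 + 1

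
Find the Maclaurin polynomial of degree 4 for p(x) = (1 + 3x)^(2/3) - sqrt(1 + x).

Expand each term separately and add.
p(0) = 0
p′(0) = 3/2
p′′(0) = -7/4
p′′′(0) = 61/8
p^(4)(0) = -881/16

-881*x^4/384 + 61*x^3/48 - 7*x^2/8 + 3*x/2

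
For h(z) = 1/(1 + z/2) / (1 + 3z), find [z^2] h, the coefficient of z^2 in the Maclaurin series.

Write out both Maclaurin series and multiply, keeping only the needed powers.

43/4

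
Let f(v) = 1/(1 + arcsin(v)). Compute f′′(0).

2

Substitute the inner expansion into the outer series and collect powers.
From the series, [v^2] f = 1; multiply by 2! = 2 to get 2.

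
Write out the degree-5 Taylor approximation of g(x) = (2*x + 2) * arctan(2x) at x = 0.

Shift and add copies of the series according to the polynomial's terms.
g(0) = 0
g′(0) = 4
g′′(0) = 8
g′′′(0) = -32
g^(4)(0) = -128
g^(5)(0) = 1536

64*x^5/5 - 16*x^4/3 - 16*x^3/3 + 4*x^2 + 4*x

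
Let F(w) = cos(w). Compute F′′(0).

-1

From the series, [w^2] F = -1/2; multiply by 2! = 2 to get -1.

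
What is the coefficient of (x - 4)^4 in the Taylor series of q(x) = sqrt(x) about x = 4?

-5/16384

q(4) = 2
q′(4) = 1/4
q′′(4) = -1/32
q′′′(4) = 3/256
q^(4)(4) = -15/2048
So c_4 = q^(4)(4)/4! = -5/16384.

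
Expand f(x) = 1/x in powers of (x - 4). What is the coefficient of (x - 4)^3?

Use the known series and substitute for the argument.
So c_3 = f′′′(4)/3! = -1/256.

-1/256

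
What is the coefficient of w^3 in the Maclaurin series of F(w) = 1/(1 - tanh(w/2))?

1/12

Compose series: expand the inner function first, then feed it into the outer expansion.
F(0) = 1
F′(0) = 1/2
F′′(0) = 1/2
F′′′(0) = 1/2
So c_3 = F′′′(0)/3! = 1/12.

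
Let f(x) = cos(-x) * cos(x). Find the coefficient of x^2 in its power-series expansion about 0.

-1

Take the Cauchy product of the two expansions.
f(0) = 1
f′(0) = 0
f′′(0) = -2
So c_2 = f′′(0)/2! = -1.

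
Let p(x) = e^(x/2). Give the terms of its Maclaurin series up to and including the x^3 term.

p(0) = 1
p′(0) = 1/2
p′′(0) = 1/4
p′′′(0) = 1/8
The Taylor polynomial is Σ p^(k)(0)/k! · x^k.

x^3/48 + x^2/8 + x/2 + 1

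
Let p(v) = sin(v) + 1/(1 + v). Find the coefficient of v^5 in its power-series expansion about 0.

Add the two expansions coefficient-wise.
[v^0] = 1;  [v^1] = 0;  [v^2] = 1;  [v^3] = -7/6;  [v^4] = 1;  [v^5] = -119/120.
So c_5 = p^(5)(0)/5! = -119/120.

-119/120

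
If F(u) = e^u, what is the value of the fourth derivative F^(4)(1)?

The coefficient of (u - 1)^4 in the expansion is e/24, so F^(4)(1) = 4! * (e/24) = e.

e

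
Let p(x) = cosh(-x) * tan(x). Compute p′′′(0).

Take the Cauchy product of the two expansions.
The coefficient of x^3 in the expansion is 5/6, so p′′′(0) = 3! * (5/6) = 5.

5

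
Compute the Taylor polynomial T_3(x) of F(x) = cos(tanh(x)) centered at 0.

1 - x^2/2

Let u equal the inner series; expand the outer function in u and truncate.
F(0) = 1
F′(0) = 0
F′′(0) = -1
F′′′(0) = 0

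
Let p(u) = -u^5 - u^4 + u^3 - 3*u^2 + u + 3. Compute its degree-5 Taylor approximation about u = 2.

-(u - 2)^5 - 11*(u - 2)^4 - 47*(u - 2)^3 - 101*(u - 2)^2 - 111*(u - 2) - 47

[(u - 2)^0] = -47;  [(u - 2)^1] = -111;  [(u - 2)^2] = -101;  [(u - 2)^3] = -47;  [(u - 2)^4] = -11;  [(u - 2)^5] = -1.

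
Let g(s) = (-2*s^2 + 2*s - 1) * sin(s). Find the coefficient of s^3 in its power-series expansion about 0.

Distribute the polynomial across the series and collect like powers.
So c_3 = g′′′(0)/3! = -11/6.

-11/6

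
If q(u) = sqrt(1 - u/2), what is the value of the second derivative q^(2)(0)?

-1/16

Use the known series and substitute for the argument.
The coefficient of u^2 in the expansion is -1/32, so q′′(0) = 2! * (-1/32) = -1/16.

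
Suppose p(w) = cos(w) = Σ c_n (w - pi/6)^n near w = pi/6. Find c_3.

1/12

p(pi/6) = sqrt(3)/2
p′(pi/6) = -1/2
p′′(pi/6) = -sqrt(3)/2
p′′′(pi/6) = 1/2
The Taylor polynomial is Σ p^(k)(pi/6)/k! · (w - pi/6)^k.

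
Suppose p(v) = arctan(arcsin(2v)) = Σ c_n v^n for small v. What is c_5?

Substitute the inner expansion into the outer series and collect powers.
p(0) = 0
p′(0) = 2
p′′(0) = 0
p′′′(0) = -8
p^(4)(0) = 0
p^(5)(0) = 416
Dividing each by k! gives the coefficients c_0, ..., c_5.

52/15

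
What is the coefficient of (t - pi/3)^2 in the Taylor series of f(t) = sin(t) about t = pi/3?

Differentiate repeatedly and evaluate at the center.

-sqrt(3)/4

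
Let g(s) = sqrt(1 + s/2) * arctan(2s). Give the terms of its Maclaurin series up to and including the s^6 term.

Take the Cauchy product of the two expansions.
g(0) = 0
g′(0) = 2
g′′(0) = 1
g′′′(0) = -131/8
g^(4)(0) = -125/8
g^(5)(0) = 99509/128
g^(6)(0) = 291387/256

97129*s^6/61440 + 99509*s^5/15360 - 125*s^4/192 - 131*s^3/48 + s^2/2 + 2*s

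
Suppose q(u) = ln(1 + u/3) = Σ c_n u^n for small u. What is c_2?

[u^0] = 0;  [u^1] = 1/3;  [u^2] = -1/18.

-1/18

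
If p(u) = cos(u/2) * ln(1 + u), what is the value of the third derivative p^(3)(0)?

Take the Cauchy product of the two expansions.
The coefficient of u^3 in the expansion is 5/24, so p′′′(0) = 3! * (5/24) = 5/4.

5/4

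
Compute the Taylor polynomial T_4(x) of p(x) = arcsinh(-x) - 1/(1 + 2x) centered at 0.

-16*x^4 + 49*x^3/6 - 4*x^2 + x - 1

Combine the two series term by term.
[x^0] = -1;  [x^1] = 1;  [x^2] = -4;  [x^3] = 49/6;  [x^4] = -16.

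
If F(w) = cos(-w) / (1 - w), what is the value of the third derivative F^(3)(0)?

3

Multiply the numerator's expansion by the denominator's geometric series.
The coefficient of w^3 in the expansion is 1/2, so F′′′(0) = 3! * (1/2) = 3.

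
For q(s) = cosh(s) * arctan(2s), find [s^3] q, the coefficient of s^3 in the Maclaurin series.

Write out both Maclaurin series and multiply, keeping only the needed powers.
[s^0] = 0;  [s^1] = 2;  [s^2] = 0;  [s^3] = -5/3.
So c_3 = q′′′(0)/3! = -5/3.

-5/3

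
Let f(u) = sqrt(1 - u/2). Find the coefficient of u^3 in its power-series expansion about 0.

[u^0] = 1;  [u^1] = -1/4;  [u^2] = -1/32;  [u^3] = -1/128.

-1/128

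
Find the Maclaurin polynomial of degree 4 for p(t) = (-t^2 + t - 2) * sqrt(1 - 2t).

Distribute the polynomial across the series and collect like powers.

5*t^4/4 + 3*t^3/2 - t^2 + 3*t - 2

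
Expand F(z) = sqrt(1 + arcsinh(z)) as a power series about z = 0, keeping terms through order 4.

Plug the Maclaurin series of the inner function into that of the outer and collect terms.
[z^0] = 1;  [z^1] = 1/2;  [z^2] = -1/8;  [z^3] = -1/48;  [z^4] = 1/384.

z^4/384 - z^3/48 - z^2/8 + z/2 + 1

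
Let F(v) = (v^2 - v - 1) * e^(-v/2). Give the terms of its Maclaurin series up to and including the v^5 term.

-89*v^5/3840 + 55*v^4/384 - 29*v^3/48 + 11*v^2/8 - v/2 - 1

Shift and add copies of the series according to the polynomial's terms.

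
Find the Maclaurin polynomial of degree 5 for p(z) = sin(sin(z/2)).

Compose series: expand the inner function first, then feed it into the outer expansion.
p(0) = 0
p′(0) = 1/2
p′′(0) = 0
p′′′(0) = -1/4
p^(4)(0) = 0
p^(5)(0) = 3/8
Dividing each by k! gives the coefficients c_0, ..., c_5.

z^5/320 - z^3/24 + z/2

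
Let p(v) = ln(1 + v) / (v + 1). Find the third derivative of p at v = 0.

Expand 1/(denominator) as a geometric series and multiply by the numerator's series.
The coefficient of v^3 in the expansion is 11/6, so p′′′(0) = 3! * (11/6) = 11.

11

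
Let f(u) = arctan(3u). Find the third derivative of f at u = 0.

-54

The coefficient of u^3 in the expansion is -9, so f′′′(0) = 3! * (-9) = -54.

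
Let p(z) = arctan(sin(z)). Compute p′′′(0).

Let u equal the inner series; expand the outer function in u and truncate.
From the series, [z^3] p = -1/2; multiply by 3! = 6 to get -3.

-3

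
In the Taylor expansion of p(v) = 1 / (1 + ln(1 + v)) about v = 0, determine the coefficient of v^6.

3289/360

Write 1/(1+u) = 1 - u + u^2 - u^3 + ... and substitute the series for u.
p(0) = 1
p′(0) = -1
p′′(0) = 3
p′′′(0) = -14
p^(4)(0) = 88
p^(5)(0) = -694
p^(6)(0) = 6578
Then c_k = p^(k)(0)/k! gives each Taylor coefficient.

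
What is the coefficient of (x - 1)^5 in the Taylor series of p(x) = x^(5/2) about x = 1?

3/256

p(1) = 1
p′(1) = 5/2
p′′(1) = 15/4
p′′′(1) = 15/8
p^(4)(1) = -15/16
p^(5)(1) = 45/32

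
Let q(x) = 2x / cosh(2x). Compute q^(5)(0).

Divide the numerator series by the denominator series (power-series long division).
From the series, [x^5] q = 20/3; multiply by 5! = 120 to get 800.

800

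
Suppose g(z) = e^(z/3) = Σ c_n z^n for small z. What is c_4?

1/1944

c_4 = g^(4)(0)/4! = 1/1944.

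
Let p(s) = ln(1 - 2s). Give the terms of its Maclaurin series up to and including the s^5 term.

-32*s^5/5 - 4*s^4 - 8*s^3/3 - 2*s^2 - 2*s

p(0) = 0
p′(0) = -2
p′′(0) = -4
p′′′(0) = -16
p^(4)(0) = -96
p^(5)(0) = -768
Dividing each by k! gives the coefficients c_0, ..., c_5.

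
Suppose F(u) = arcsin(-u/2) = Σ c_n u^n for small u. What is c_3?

-1/48

F(0) = 0
F′(0) = -1/2
F′′(0) = 0
F′′′(0) = -1/8
So c_3 = F′′′(0)/3! = -1/48.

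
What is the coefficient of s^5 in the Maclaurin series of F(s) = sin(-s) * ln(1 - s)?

1/6

Write out both Maclaurin series and multiply, keeping only the needed powers.
[s^0] = 0;  [s^1] = 0;  [s^2] = 1;  [s^3] = 1/2;  [s^4] = 1/6;  [s^5] = 1/6.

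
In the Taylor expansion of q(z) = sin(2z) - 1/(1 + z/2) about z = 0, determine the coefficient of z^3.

-29/24

Expand each term separately and add.
[z^0] = -1;  [z^1] = 5/2;  [z^2] = -1/4;  [z^3] = -29/24.
So c_3 = q′′′(0)/3! = -29/24.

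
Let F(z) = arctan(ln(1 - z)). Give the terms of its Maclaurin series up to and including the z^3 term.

-z^2/2 - z

Substitute the inner expansion into the outer series and collect powers.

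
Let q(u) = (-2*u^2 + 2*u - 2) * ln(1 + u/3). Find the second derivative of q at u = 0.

14/9

Distribute the polynomial across the series and collect like powers.
The coefficient of u^2 in the expansion is 7/9, so q′′(0) = 2! * (7/9) = 14/9.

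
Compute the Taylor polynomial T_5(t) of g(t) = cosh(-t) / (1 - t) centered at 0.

Expand each factor separately, then convolve coefficients.
g(0) = 1
g′(0) = 1
g′′(0) = 3
g′′′(0) = 9
g^(4)(0) = 37
g^(5)(0) = 185

37*t^5/24 + 37*t^4/24 + 3*t^3/2 + 3*t^2/2 + t + 1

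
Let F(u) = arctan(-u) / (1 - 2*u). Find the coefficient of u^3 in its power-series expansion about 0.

Use 1/(1 - r) = Σ r^k on the denominator, then take the Cauchy product.

-11/3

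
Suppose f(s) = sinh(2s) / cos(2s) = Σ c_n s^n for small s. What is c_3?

16/3

Invert the denominator's series and multiply.
[s^0] = 0;  [s^1] = 2;  [s^2] = 0;  [s^3] = 16/3.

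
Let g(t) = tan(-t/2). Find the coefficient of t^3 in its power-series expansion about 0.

[t^0] = 0;  [t^1] = -1/2;  [t^2] = 0;  [t^3] = -1/24.
So c_3 = g′′′(0)/3! = -1/24.

-1/24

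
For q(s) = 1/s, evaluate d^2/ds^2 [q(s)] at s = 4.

1/32

Compute the successive derivatives at the expansion point and divide by k!.
The coefficient of (s - 4)^2 in the expansion is 1/64, so q′′(4) = 2! * (1/64) = 1/32.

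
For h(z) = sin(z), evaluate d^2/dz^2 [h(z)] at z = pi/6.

From the series, [(z - pi/6)^2] h = -1/4; multiply by 2! = 2 to get -1/2.

-1/2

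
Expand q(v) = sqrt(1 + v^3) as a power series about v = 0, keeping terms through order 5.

v^3/2 + 1

Use the known series and substitute for the argument.
[v^0] = 1;  [v^1] = 0;  [v^2] = 0;  [v^3] = 1/2;  [v^4] = 0;  [v^5] = 0.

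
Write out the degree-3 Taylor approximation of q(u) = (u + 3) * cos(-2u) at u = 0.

-2*u^3 - 6*u^2 + u + 3

Multiply each power in the prefactor through the base expansion.
q(0) = 3
q′(0) = 1
q′′(0) = -12
q′′′(0) = -12
Then c_k = q^(k)(0)/k! gives each Taylor coefficient.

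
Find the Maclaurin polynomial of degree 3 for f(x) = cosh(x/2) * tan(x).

Expand each factor separately, then convolve coefficients.
f(0) = 0
f′(0) = 1
f′′(0) = 0
f′′′(0) = 11/4

11*x^3/24 + x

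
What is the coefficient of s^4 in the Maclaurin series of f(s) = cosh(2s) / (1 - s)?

11/3

Expand each factor separately, then convolve coefficients.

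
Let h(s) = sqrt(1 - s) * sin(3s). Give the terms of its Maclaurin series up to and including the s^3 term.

-39*s^3/8 - 3*s^2/2 + 3*s

Multiply the two series term by term and collect like powers.
[s^0] = 0;  [s^1] = 3;  [s^2] = -3/2;  [s^3] = -39/8.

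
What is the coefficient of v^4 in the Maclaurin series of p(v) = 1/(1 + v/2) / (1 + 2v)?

341/16

Take the Cauchy product of the two expansions.
p(0) = 1
p′(0) = -5/2
p′′(0) = 21/2
p′′′(0) = -255/4
p^(4)(0) = 1023/2
The Taylor polynomial is Σ p^(k)(0)/k! · v^k.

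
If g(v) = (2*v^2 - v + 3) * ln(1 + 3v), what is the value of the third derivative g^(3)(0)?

225

Multiply each power in the prefactor through the base expansion.
From the series, [v^3] g = 75/2; multiply by 3! = 6 to get 225.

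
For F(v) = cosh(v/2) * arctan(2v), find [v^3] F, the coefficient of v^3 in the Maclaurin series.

-29/12

Multiply the two series term by term and collect like powers.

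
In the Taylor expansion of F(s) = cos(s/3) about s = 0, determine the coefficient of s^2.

F(0) = 1
F′(0) = 0
F′′(0) = -1/9

-1/18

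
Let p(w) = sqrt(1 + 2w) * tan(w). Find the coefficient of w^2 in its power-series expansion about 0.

Write out both Maclaurin series and multiply, keeping only the needed powers.
So c_2 = p′′(0)/2! = 1.

1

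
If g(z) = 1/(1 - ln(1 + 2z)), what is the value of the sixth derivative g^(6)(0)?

2432

Plug the Maclaurin series of the inner function into that of the outer and collect terms.
From the series, [z^6] g = 152/45; multiply by 6! = 720 to get 2432.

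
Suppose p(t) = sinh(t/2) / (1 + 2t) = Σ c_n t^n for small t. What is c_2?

-1

Multiply the two series term by term and collect like powers.
p(0) = 0
p′(0) = 1/2
p′′(0) = -2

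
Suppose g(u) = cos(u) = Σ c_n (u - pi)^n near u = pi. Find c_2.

1/2

g(pi) = -1
g′(pi) = 0
g′′(pi) = 1
So c_2 = g′′(pi)/2! = 1/2.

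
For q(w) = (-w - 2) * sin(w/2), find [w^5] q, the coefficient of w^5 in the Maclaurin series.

Distribute the polynomial across the series and collect like powers.
[w^0] = 0;  [w^1] = -1;  [w^2] = -1/2;  [w^3] = 1/24;  [w^4] = 1/48;  [w^5] = -1/1920.

-1/1920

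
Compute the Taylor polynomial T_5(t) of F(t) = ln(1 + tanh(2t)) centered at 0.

4*t^4/3 - 2*t^2 + 2*t

Substitute the inner expansion into the outer series and collect powers.
F(0) = 0
F′(0) = 2
F′′(0) = -4
F′′′(0) = 0
F^(4)(0) = 32
F^(5)(0) = 0
Dividing each by k! gives the coefficients c_0, ..., c_5.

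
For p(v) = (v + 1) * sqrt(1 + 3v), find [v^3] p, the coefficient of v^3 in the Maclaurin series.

9/16

Shift and add copies of the series according to the polynomial's terms.
p(0) = 1
p′(0) = 5/2
p′′(0) = 3/4
p′′′(0) = 27/8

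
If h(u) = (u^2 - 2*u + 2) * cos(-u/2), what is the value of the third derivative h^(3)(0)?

Shift and add copies of the series according to the polynomial's terms.
The coefficient of u^3 in the expansion is 1/4, so h′′′(0) = 3! * (1/4) = 3/2.

3/2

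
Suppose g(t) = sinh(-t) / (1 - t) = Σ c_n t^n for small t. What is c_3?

-7/6

Multiply the two series term by term and collect like powers.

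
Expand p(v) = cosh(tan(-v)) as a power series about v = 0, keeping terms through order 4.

Compose series: expand the inner function first, then feed it into the outer expansion.

3*v^4/8 + v^2/2 + 1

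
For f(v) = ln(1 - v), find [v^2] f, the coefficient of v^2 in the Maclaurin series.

c_2 = f′′(0)/2! = -1/2.

-1/2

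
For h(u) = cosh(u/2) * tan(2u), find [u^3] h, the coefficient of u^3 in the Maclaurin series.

Take the Cauchy product of the two expansions.
h(0) = 0
h′(0) = 2
h′′(0) = 0
h′′′(0) = 35/2
Then c_k = h^(k)(0)/k! gives each Taylor coefficient.

35/12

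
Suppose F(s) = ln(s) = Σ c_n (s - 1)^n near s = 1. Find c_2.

-1/2

Differentiate repeatedly and evaluate at the center.
[(s - 1)^0] = 0;  [(s - 1)^1] = 1;  [(s - 1)^2] = -1/2.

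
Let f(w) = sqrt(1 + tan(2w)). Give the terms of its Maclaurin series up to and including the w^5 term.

601*w^5/120 - 47*w^4/24 + 11*w^3/6 - w^2/2 + w + 1

Substitute the inner expansion into the outer series and collect powers.
f(0) = 1
f′(0) = 1
f′′(0) = -1
f′′′(0) = 11
f^(4)(0) = -47
f^(5)(0) = 601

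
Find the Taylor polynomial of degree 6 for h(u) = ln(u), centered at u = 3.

-(u - 3)^6/4374 + (u - 3)^5/1215 - (u - 3)^4/324 + (u - 3)^3/81 - (u - 3)^2/18 + (u - 3)/3 + ln(3)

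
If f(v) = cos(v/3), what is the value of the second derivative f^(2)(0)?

The coefficient of v^2 in the expansion is -1/18, so f′′(0) = 2! * (-1/18) = -1/9.

-1/9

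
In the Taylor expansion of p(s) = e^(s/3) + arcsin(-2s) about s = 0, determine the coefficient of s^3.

Expand each term separately and add.
[s^0] = 1;  [s^1] = -5/3;  [s^2] = 1/18;  [s^3] = -215/162.

-215/162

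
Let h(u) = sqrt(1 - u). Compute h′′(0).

-1/4

Use the known series and substitute for the argument.
The coefficient of u^2 in the expansion is -1/8, so h′′(0) = 2! * (-1/8) = -1/4.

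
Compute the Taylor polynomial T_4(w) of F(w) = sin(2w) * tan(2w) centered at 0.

Write out both Maclaurin series and multiply, keeping only the needed powers.
F(0) = 0
F′(0) = 0
F′′(0) = 8
F′′′(0) = 0
F^(4)(0) = 64
Then c_k = F^(k)(0)/k! gives each Taylor coefficient.

8*w^4/3 + 4*w^2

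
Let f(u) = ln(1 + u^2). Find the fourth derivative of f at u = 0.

-12

Compute the successive derivatives at the expansion point and divide by k!.
The coefficient of u^4 in the expansion is -1/2, so f^(4)(0) = 4! * (-1/2) = -12.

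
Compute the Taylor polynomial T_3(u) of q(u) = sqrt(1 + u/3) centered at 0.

u^3/432 - u^2/72 + u/6 + 1

Use the known series and substitute for the argument.
q(0) = 1
q′(0) = 1/6
q′′(0) = -1/36
q′′′(0) = 1/72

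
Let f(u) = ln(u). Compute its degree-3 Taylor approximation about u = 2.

Apply the Taylor formula c_k = f^(k)(a)/k!.
f(2) = ln(2)
f′(2) = 1/2
f′′(2) = -1/4
f′′′(2) = 1/4
Then c_k = f^(k)(2)/k! gives each Taylor coefficient.

(u - 2)^3/24 - (u - 2)^2/8 + (u - 2)/2 + ln(2)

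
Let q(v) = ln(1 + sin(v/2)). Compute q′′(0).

-1/4

Compose series: expand the inner function first, then feed it into the outer expansion.
From the series, [v^2] q = -1/8; multiply by 2! = 2 to get -1/4.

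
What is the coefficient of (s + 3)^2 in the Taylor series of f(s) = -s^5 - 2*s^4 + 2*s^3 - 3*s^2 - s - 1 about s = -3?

[(s + 3)^0] = 2;  [(s + 3)^1] = -118;  [(s + 3)^2] = 141.

141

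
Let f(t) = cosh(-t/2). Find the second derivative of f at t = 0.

The coefficient of t^2 in the expansion is 1/8, so f′′(0) = 2! * (1/8) = 1/4.

1/4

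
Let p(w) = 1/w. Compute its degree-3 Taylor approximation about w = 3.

-(w - 3)^3/81 + (w - 3)^2/27 - (w - 3)/9 + 1/3

p(3) = 1/3
p′(3) = -1/9
p′′(3) = 2/27
p′′′(3) = -2/27
Then c_k = p^(k)(3)/k! gives each Taylor coefficient.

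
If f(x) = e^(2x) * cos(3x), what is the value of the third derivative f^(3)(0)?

-46

Take the Cauchy product of the two expansions.
The coefficient of x^3 in the expansion is -23/3, so f′′′(0) = 3! * (-23/3) = -46.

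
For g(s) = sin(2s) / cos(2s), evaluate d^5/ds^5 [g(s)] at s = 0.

Divide the numerator series by the denominator series (power-series long division).
The coefficient of s^5 in the expansion is 64/15, so g^(5)(0) = 5! * (64/15) = 512.

512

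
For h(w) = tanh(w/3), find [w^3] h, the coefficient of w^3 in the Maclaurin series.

-1/81

h(0) = 0
h′(0) = 1/3
h′′(0) = 0
h′′′(0) = -2/27
The Taylor polynomial is Σ h^(k)(0)/k! · w^k.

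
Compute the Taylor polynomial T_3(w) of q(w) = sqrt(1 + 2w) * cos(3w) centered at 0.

Take the Cauchy product of the two expansions.
q(0) = 1
q′(0) = 1
q′′(0) = -10
q′′′(0) = -24
The Taylor polynomial is Σ q^(k)(0)/k! · w^k.

-4*w^3 - 5*w^2 + w + 1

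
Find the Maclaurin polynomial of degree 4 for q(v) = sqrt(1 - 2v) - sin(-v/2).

-5*v^4/8 - 25*v^3/48 - v^2/2 - v/2 + 1

Expand each term separately and add.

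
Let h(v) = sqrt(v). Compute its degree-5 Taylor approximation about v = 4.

7*(v - 4)^5/131072 - 5*(v - 4)^4/16384 + (v - 4)^3/512 - (v - 4)^2/64 + (v - 4)/4 + 2

[(v - 4)^0] = 2;  [(v - 4)^1] = 1/4;  [(v - 4)^2] = -1/64;  [(v - 4)^3] = 1/512;  [(v - 4)^4] = -5/16384;  [(v - 4)^5] = 7/131072.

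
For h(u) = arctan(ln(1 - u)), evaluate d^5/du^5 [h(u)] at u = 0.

Substitute the inner expansion into the outer series and collect powers.
The coefficient of u^5 in the expansion is 11/60, so h^(5)(0) = 5! * (11/60) = 22.

22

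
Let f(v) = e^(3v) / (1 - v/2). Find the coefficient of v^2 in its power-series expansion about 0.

25/4

Take the Cauchy product of the two expansions.
f(0) = 1
f′(0) = 7/2
f′′(0) = 25/2
So c_2 = f′′(0)/2! = 25/4.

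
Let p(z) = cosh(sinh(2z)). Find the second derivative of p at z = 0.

4

Plug the Maclaurin series of the inner function into that of the outer and collect terms.
The coefficient of z^2 in the expansion is 2, so p′′(0) = 2! * (2) = 4.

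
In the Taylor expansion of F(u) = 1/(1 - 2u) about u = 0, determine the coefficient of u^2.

4

Compute the successive derivatives at the expansion point and divide by k!.
So c_2 = F′′(0)/2! = 4.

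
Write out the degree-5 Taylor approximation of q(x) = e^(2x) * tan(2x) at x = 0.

164*x^5/15 + 8*x^4 + 20*x^3/3 + 4*x^2 + 2*x

Expand each factor separately, then convolve coefficients.
q(0) = 0
q′(0) = 2
q′′(0) = 8
q′′′(0) = 40
q^(4)(0) = 192
q^(5)(0) = 1312
The Taylor polynomial is Σ q^(k)(0)/k! · x^k.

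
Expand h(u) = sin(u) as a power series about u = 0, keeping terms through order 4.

Use the known series and substitute for the argument.
h(0) = 0
h′(0) = 1
h′′(0) = 0
h′′′(0) = -1
h^(4)(0) = 0
Dividing each by k! gives the coefficients c_0, ..., c_4.

-u^3/6 + u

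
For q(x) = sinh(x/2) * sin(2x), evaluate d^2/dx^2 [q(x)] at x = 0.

Write out both Maclaurin series and multiply, keeping only the needed powers.
The coefficient of x^2 in the expansion is 1, so q′′(0) = 2! * (1) = 2.

2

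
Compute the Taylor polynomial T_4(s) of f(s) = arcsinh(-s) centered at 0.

s^3/6 - s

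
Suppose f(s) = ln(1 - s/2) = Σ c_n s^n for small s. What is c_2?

Apply the Taylor formula c_k = f^(k)(a)/k!.
So c_2 = f′′(0)/2! = -1/8.

-1/8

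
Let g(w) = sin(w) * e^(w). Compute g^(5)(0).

-4

Expand each factor separately, then convolve coefficients.
From the series, [w^5] g = -1/30; multiply by 5! = 120 to get -4.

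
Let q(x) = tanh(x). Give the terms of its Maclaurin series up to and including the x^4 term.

Compute the successive derivatives at the expansion point and divide by k!.

-x^3/3 + x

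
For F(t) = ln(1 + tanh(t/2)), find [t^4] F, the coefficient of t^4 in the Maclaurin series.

Compose series: expand the inner function first, then feed it into the outer expansion.
[t^0] = 0;  [t^1] = 1/2;  [t^2] = -1/8;  [t^3] = 0;  [t^4] = 1/192.
So c_4 = F^(4)(0)/4! = 1/192.

1/192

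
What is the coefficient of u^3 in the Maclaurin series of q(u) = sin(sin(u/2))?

-1/24

Plug the Maclaurin series of the inner function into that of the outer and collect terms.
[u^0] = 0;  [u^1] = 1/2;  [u^2] = 0;  [u^3] = -1/24.
So c_3 = q′′′(0)/3! = -1/24.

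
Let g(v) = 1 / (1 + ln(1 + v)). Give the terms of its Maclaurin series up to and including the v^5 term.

-347*v^5/60 + 11*v^4/3 - 7*v^3/3 + 3*v^2/2 - v + 1

Expand as Σ (-1)^k u^k with u equal to the inner function's series.
g(0) = 1
g′(0) = -1
g′′(0) = 3
g′′′(0) = -14
g^(4)(0) = 88
g^(5)(0) = -694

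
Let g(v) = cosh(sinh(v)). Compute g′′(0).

Compose series: expand the inner function first, then feed it into the outer expansion.
The coefficient of v^2 in the expansion is 1/2, so g′′(0) = 2! * (1/2) = 1.

1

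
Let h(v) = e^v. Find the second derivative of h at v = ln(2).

2

From the series, [(v - ln(2))^2] h = 1; multiply by 2! = 2 to get 2.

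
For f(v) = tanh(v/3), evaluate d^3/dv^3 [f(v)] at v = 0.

-2/27

From the series, [v^3] f = -1/81; multiply by 3! = 6 to get -2/27.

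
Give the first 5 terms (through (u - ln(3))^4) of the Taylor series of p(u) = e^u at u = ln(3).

p(ln(3)) = 3
p′(ln(3)) = 3
p′′(ln(3)) = 3
p′′′(ln(3)) = 3
p^(4)(ln(3)) = 3

(u - ln(3))^4/8 + (u - ln(3))^3/2 + 3*(u - ln(3))^2/2 + 3*(u - ln(3)) + 3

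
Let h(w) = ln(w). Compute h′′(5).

Apply the Taylor formula c_k = f^(k)(a)/k!.
The coefficient of (w - 5)^2 in the expansion is -1/50, so h′′(5) = 2! * (-1/50) = -1/25.

-1/25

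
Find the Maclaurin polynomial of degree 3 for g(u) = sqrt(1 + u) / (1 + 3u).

Multiply the two series term by term and collect like powers.
g(0) = 1
g′(0) = -5/2
g′′(0) = 59/4
g′′′(0) = -1059/8
Dividing each by k! gives the coefficients c_0, ..., c_3.

-353*u^3/16 + 59*u^2/8 - 5*u/2 + 1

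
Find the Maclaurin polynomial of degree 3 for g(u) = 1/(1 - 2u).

8*u^3 + 4*u^2 + 2*u + 1

[u^0] = 1;  [u^1] = 2;  [u^2] = 4;  [u^3] = 8.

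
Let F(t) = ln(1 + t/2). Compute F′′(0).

The coefficient of t^2 in the expansion is -1/8, so F′′(0) = 2! * (-1/8) = -1/4.

-1/4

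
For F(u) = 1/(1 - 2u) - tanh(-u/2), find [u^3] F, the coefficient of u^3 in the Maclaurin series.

Combine the two series term by term.
F(0) = 1
F′(0) = 5/2
F′′(0) = 8
F′′′(0) = 191/4
So c_3 = F′′′(0)/3! = 191/24.

191/24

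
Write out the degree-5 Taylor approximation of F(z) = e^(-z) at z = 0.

Compute the successive derivatives at the expansion point and divide by k!.
F(0) = 1
F′(0) = -1
F′′(0) = 1
F′′′(0) = -1
F^(4)(0) = 1
F^(5)(0) = -1
The Taylor polynomial is Σ F^(k)(0)/k! · z^k.

-z^5/120 + z^4/24 - z^3/6 + z^2/2 - z + 1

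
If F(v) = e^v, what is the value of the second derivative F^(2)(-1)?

The coefficient of (v + 1)^2 in the expansion is e^(-1)/2, so F′′(-1) = 2! * (e^(-1)/2) = e^(-1).

e^(-1)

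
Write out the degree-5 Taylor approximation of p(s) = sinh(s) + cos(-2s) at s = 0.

Expand each term separately and add.

s^5/120 + 2*s^4/3 + s^3/6 - 2*s^2 + s + 1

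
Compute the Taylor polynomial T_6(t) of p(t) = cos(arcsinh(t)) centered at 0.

-17*t^6/144 + 5*t^4/24 - t^2/2 + 1

Substitute the inner expansion into the outer series and collect powers.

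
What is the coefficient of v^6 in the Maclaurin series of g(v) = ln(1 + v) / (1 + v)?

Multiply the two series term by term and collect like powers.
[v^0] = 0;  [v^1] = 1;  [v^2] = -3/2;  [v^3] = 11/6;  [v^4] = -25/12;  [v^5] = 137/60;  [v^6] = -49/20.
So c_6 = g^(6)(0)/6! = -49/20.

-49/20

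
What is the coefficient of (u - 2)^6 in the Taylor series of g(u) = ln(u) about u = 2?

[(u - 2)^0] = ln(2);  [(u - 2)^1] = 1/2;  [(u - 2)^2] = -1/8;  [(u - 2)^3] = 1/24;  [(u - 2)^4] = -1/64;  [(u - 2)^5] = 1/160;  [(u - 2)^6] = -1/384.
So c_6 = g^(6)(2)/6! = -1/384.

-1/384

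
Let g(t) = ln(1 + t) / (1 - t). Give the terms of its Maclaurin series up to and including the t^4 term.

7*t^4/12 + 5*t^3/6 + t^2/2 + t

Use 1/(1 - r) = Σ r^k on the denominator, then take the Cauchy product.
g(0) = 0
g′(0) = 1
g′′(0) = 1
g′′′(0) = 5
g^(4)(0) = 14
The Taylor polynomial is Σ g^(k)(0)/k! · t^k.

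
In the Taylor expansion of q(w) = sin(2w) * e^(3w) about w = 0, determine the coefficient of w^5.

Multiply the two series term by term and collect like powers.
q(0) = 0
q′(0) = 2
q′′(0) = 12
q′′′(0) = 46
q^(4)(0) = 120
q^(5)(0) = 122

61/60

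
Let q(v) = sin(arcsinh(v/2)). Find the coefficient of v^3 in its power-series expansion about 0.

Let u equal the inner series; expand the outer function in u and truncate.
q(0) = 0
q′(0) = 1/2
q′′(0) = 0
q′′′(0) = -1/4
So c_3 = q′′′(0)/3! = -1/24.

-1/24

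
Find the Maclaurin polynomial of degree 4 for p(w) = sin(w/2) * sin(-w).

5*w^4/48 - w^2/2

Take the Cauchy product of the two expansions.
[w^0] = 0;  [w^1] = 0;  [w^2] = -1/2;  [w^3] = 0;  [w^4] = 5/48.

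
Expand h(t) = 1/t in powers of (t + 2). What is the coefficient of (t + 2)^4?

h(-2) = -1/2
h′(-2) = -1/4
h′′(-2) = -1/4
h′′′(-2) = -3/8
h^(4)(-2) = -3/4
So c_4 = h^(4)(-2)/4! = -1/32.

-1/32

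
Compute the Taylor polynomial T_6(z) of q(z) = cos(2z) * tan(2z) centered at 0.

4*z^5/15 - 4*z^3/3 + 2*z

Take the Cauchy product of the two expansions.
[z^0] = 0;  [z^1] = 2;  [z^2] = 0;  [z^3] = -4/3;  [z^4] = 0;  [z^5] = 4/15;  [z^6] = 0.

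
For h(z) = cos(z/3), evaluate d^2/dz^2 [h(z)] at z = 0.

-1/9

The coefficient of z^2 in the expansion is -1/18, so h′′(0) = 2! * (-1/18) = -1/9.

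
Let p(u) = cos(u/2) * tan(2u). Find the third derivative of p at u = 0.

Multiply the two series term by term and collect like powers.
The coefficient of u^3 in the expansion is 29/12, so p′′′(0) = 3! * (29/12) = 29/2.

29/2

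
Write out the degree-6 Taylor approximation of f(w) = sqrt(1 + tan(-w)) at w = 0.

-5521*w^6/46080 - 601*w^5/3840 - 47*w^4/384 - 11*w^3/48 - w^2/8 - w/2 + 1

Compose series: expand the inner function first, then feed it into the outer expansion.
f(0) = 1
f′(0) = -1/2
f′′(0) = -1/4
f′′′(0) = -11/8
f^(4)(0) = -47/16
f^(5)(0) = -601/32
f^(6)(0) = -5521/64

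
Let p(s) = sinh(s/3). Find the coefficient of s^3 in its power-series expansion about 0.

1/162

p(0) = 0
p′(0) = 1/3
p′′(0) = 0
p′′′(0) = 1/27
The Taylor polynomial is Σ p^(k)(0)/k! · s^k.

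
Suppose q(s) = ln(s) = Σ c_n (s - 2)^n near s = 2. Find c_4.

[(s - 2)^0] = ln(2);  [(s - 2)^1] = 1/2;  [(s - 2)^2] = -1/8;  [(s - 2)^3] = 1/24;  [(s - 2)^4] = -1/64.

-1/64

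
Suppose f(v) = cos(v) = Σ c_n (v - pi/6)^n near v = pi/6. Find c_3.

1/12

c_3 = f′′′(pi/6)/3! = 1/12.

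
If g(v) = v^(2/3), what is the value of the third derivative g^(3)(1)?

8/27

Compute the successive derivatives at the expansion point and divide by k!.
The coefficient of (v - 1)^3 in the expansion is 4/81, so g′′′(1) = 3! * (4/81) = 8/27.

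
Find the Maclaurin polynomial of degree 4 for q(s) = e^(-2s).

2*s^4/3 - 4*s^3/3 + 2*s^2 - 2*s + 1

q(0) = 1
q′(0) = -2
q′′(0) = 4
q′′′(0) = -8
q^(4)(0) = 16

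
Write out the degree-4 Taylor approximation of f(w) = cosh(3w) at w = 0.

27*w^4/8 + 9*w^2/2 + 1

Use the known series and substitute for the argument.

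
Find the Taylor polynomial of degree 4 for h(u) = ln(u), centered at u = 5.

h(5) = ln(5)
h′(5) = 1/5
h′′(5) = -1/25
h′′′(5) = 2/125
h^(4)(5) = -6/625

-(u - 5)^4/2500 + (u - 5)^3/375 - (u - 5)^2/50 + (u - 5)/5 + ln(5)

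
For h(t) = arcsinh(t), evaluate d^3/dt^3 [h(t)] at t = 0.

-1

Use the known series and substitute for the argument.
The coefficient of t^3 in the expansion is -1/6, so h′′′(0) = 3! * (-1/6) = -1.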